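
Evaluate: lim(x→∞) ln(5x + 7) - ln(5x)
This is an ∞-∞ indeterminate form.

Combine fractions or rationalize to convert ∞-∞ to 0/0 form:
  lim(x→∞) ln(5x + 7) - ln(5x) = 0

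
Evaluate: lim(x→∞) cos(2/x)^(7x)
This is an exponential indeterminate form.

For exponential indeterminate forms, take the natural log:
  Let L = lim(x→∞) cos(2/x)^(7x)
  Then ln(L) = lim(x→∞) [exponent × ln(base)]
  Evaluate using L'Hôpital or standard limits, then exponentiate.
  L = 1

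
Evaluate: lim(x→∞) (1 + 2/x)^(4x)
This is an exponential indeterminate form.

For exponential indeterminate forms, take the natural log:
  Let L = lim(x→∞) (1 + 2/x)^(4x)
  Then ln(L) = lim(x→∞) [exponent × ln(base)]
  Evaluate using L'Hôpital or standard limits, then exponentiate.
  L = e^(8)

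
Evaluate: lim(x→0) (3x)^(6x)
This is an exponential indeterminate form.

For exponential indeterminate forms, take the natural log:
  Let L = lim(x→0) (3x)^(6x)
  Then ln(L) = lim(x→0) [exponent × ln(base)]
  Evaluate using L'Hôpital or standard limits, then exponentiate.
  L = 1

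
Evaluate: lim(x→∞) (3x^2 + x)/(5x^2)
This is an ∞/∞ indeterminate form.

Apply L'Hôpital's rule: differentiate numerator and denominator separately.
  f(x) = 3·x^2 + x   ⇒   f'(x) = 6·x + 1
  g(x) = 5·x^2   ⇒   g'(x) = 10·x
  lim(x→∞) f'(x)/g'(x) = lim(x→∞) (6·x + 1)/(10·x)
  = 3/5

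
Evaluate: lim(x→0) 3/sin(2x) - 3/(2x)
This is an ∞-∞ indeterminate form.

Combine fractions or rationalize to convert ∞-∞ to 0/0 form:
  lim(x→0) 3/sin(2x) - 3/(2x) = 0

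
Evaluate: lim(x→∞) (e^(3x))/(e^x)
This is an ∞/∞ indeterminate form.

Apply L'Hôpital's rule: differentiate numerator and denominator separately.
  f(x) = e^(3·x)   ⇒   f'(x) = 3·e^(3·x)
  g(x) = e^(x)   ⇒   g'(x) = e^(x)
  lim(x→∞) f'(x)/g'(x) = lim(x→∞) (3·e^(3·x))/(e^(x))
  = ∞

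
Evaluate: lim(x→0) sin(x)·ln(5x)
This is a 0·∞ indeterminate form.

Rewrite 0·∞ as a quotient (0/0 or ∞/∞ form), then apply L'Hôpital's rule:
  lim(x→0) sin(x)·ln(5x) = 0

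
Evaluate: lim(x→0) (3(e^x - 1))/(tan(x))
This is a 0/0 indeterminate form.

Apply L'Hôpital's rule: differentiate numerator and denominator separately.
  f(x) = 3·e^(x) - 3   ⇒   f'(x) = 3·e^(x)
  g(x) = tan(x)   ⇒   g'(x) = tan(x)^2 + 1
  lim(x→0) f'(x)/g'(x) = lim(x→0) (3·e^(x))/(tan(x)^2 + 1)
  = 3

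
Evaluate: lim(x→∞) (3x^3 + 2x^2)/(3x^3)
This is an ∞/∞ indeterminate form.

Apply L'Hôpital's rule: differentiate numerator and denominator separately.
  f(x) = 3·x^3 + 2·x^2   ⇒   f'(x) = 9·x^2 + 4·x
  g(x) = 3·x^3   ⇒   g'(x) = 9·x^2
  lim(x→∞) f'(x)/g'(x) = lim(x→∞) (9·x^2 + 4·x)/(9·x^2)
  = 1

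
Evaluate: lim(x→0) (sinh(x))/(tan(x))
This is a 0/0 indeterminate form.

Apply L'Hôpital's rule: differentiate numerator and denominator separately.
  f(x) = sinh(x)   ⇒   f'(x) = cosh(x)
  g(x) = tan(x)   ⇒   g'(x) = tan(x)^2 + 1
  lim(x→0) f'(x)/g'(x) = lim(x→0) (cosh(x))/(tan(x)^2 + 1)
  = 1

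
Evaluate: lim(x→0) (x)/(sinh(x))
This is a 0/0 indeterminate form.

Apply L'Hôpital's rule: differentiate numerator and denominator separately.
  f(x) = x   ⇒   f'(x) = 1
  g(x) = sinh(x)   ⇒   g'(x) = cosh(x)
  lim(x→0) f'(x)/g'(x) = lim(x→0) (1)/(cosh(x))
  = 1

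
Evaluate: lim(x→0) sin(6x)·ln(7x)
This is a 0·∞ indeterminate form.

Rewrite 0·∞ as a quotient (0/0 or ∞/∞ form), then apply L'Hôpital's rule:
  lim(x→0) sin(6x)·ln(7x) = 0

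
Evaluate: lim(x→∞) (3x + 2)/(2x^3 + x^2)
This is an ∞/∞ indeterminate form.

Apply L'Hôpital's rule: differentiate numerator and denominator separately.
  f(x) = 3·x + 2   ⇒   f'(x) = 3
  g(x) = 2·x^3 + x^2   ⇒   g'(x) = 6·x^2 + 2·x
  lim(x→∞) f'(x)/g'(x) = lim(x→∞) (3)/(6·x^2 + 2·x)
  = 0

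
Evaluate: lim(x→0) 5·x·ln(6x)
This is a 0·∞ indeterminate form.

Rewrite 0·∞ as a quotient (0/0 or ∞/∞ form), then apply L'Hôpital's rule:
  lim(x→0) 5·x·ln(6x) = 0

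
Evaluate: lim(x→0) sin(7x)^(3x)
This is an exponential indeterminate form.

For exponential indeterminate forms, take the natural log:
  Let L = lim(x→0) sin(7x)^(3x)
  Then ln(L) = lim(x→0) [exponent × ln(base)]
  Evaluate using L'Hôpital or standard limits, then exponentiate.
  L = 1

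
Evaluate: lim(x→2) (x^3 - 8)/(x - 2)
This is a standard limit.

Factor or rationalize the expression:
  lim(x→2) (x^3 - 8)/(x - 2) = 12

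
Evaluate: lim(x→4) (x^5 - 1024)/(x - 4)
This is a standard limit.

Factor or rationalize the expression:
  lim(x→4) (x^5 - 1024)/(x - 4) = 1280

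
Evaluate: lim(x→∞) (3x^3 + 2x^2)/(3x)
This is an ∞/∞ indeterminate form.

Apply L'Hôpital's rule: differentiate numerator and denominator separately.
  f(x) = 3·x^3 + 2·x^2   ⇒   f'(x) = 9·x^2 + 4·x
  g(x) = 3·x   ⇒   g'(x) = 3
  lim(x→∞) f'(x)/g'(x) = lim(x→∞) (9·x^2 + 4·x)/(3)
  = ∞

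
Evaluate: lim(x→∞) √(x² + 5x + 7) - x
This is an ∞-∞ indeterminate form.

Combine fractions or rationalize to convert ∞-∞ to 0/0 form:
  lim(x→∞) √(x² + 5x + 7) - x = 5/2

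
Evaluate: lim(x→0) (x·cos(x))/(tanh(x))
This is a 0/0 indeterminate form.

Apply L'Hôpital's rule: differentiate numerator and denominator separately.
  f(x) = x·cos(x)   ⇒   f'(x) = -x·sin(x) + cos(x)
  g(x) = tanh(x)   ⇒   g'(x) = 1 - tanh(x)^2
  lim(x→0) f'(x)/g'(x) = lim(x→0) (-x·sin(x) + cos(x))/(1 - tanh(x)^2)
  = 1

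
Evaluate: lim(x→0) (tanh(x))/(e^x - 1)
This is a 0/0 indeterminate form.

Apply L'Hôpital's rule: differentiate numerator and denominator separately.
  f(x) = tanh(x)   ⇒   f'(x) = 1 - tanh(x)^2
  g(x) = e^(x) - 1   ⇒   g'(x) = e^(x)
  lim(x→0) f'(x)/g'(x) = lim(x→0) (1 - tanh(x)^2)/(e^(x))
  = 1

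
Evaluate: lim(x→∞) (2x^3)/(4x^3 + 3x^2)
This is an ∞/∞ indeterminate form.

Apply L'Hôpital's rule: differentiate numerator and denominator separately.
  f(x) = 2·x^3   ⇒   f'(x) = 6·x^2
  g(x) = 4·x^3 + 3·x^2   ⇒   g'(x) = 12·x^2 + 6·x
  lim(x→∞) f'(x)/g'(x) = lim(x→∞) (6·x^2)/(12·x^2 + 6·x)
  = 1/2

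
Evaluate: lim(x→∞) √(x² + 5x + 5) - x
This is an ∞-∞ indeterminate form.

Combine fractions or rationalize to convert ∞-∞ to 0/0 form:
  lim(x→∞) √(x² + 5x + 5) - x = 5/2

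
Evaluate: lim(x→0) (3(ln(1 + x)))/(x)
This is a 0/0 indeterminate form.

Apply L'Hôpital's rule: differentiate numerator and denominator separately.
  f(x) = 3·ln(x + 1)   ⇒   f'(x) = 3/(x + 1)
  g(x) = x   ⇒   g'(x) = 1
  lim(x→0) f'(x)/g'(x) = lim(x→0) (3/(x + 1))/(1)
  = 3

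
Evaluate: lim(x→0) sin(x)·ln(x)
This is a 0·∞ indeterminate form.

Rewrite 0·∞ as a quotient (0/0 or ∞/∞ form), then apply L'Hôpital's rule:
  lim(x→0) sin(x)·ln(x) = 0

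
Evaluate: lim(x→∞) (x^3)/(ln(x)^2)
This is an ∞/∞ indeterminate form.

Apply L'Hôpital's rule: differentiate numerator and denominator separately.
  f(x) = x^3   ⇒   f'(x) = 3·x^2
  g(x) = ln(x)^2   ⇒   g'(x) = 2·ln(x)/x
  lim(x→∞) f'(x)/g'(x) = lim(x→∞) (3·x^2)/(2·ln(x)/x)
  = ∞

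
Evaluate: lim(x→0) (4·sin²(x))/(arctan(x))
This is a 0/0 indeterminate form.

Apply L'Hôpital's rule: differentiate numerator and denominator separately.
  f(x) = 4·sin(x)^2   ⇒   f'(x) = 8·sin(x)·cos(x)
  g(x) = atan(x)   ⇒   g'(x) = 1/(x^2 + 1)
  lim(x→0) f'(x)/g'(x) = lim(x→0) (8·sin(x)·cos(x))/(1/(x^2 + 1))
  = 0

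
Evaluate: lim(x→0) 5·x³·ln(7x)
This is a 0·∞ indeterminate form.

Rewrite 0·∞ as a quotient (0/0 or ∞/∞ form), then apply L'Hôpital's rule:
  lim(x→0) 5·x³·ln(7x) = 0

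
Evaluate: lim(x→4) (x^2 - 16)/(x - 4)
This is a standard limit.

Factor or rationalize the expression:
  lim(x→4) (x^2 - 16)/(x - 4) = 8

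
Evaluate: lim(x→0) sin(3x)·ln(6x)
This is a 0·∞ indeterminate form.

Rewrite 0·∞ as a quotient (0/0 or ∞/∞ form), then apply L'Hôpital's rule:
  lim(x→0) sin(3x)·ln(6x) = 0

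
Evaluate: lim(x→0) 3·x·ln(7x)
This is a 0·∞ indeterminate form.

Rewrite 0·∞ as a quotient (0/0 or ∞/∞ form), then apply L'Hôpital's rule:
  lim(x→0) 3·x·ln(7x) = 0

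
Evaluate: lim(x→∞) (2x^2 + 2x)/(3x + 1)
This is an ∞/∞ indeterminate form.

Apply L'Hôpital's rule: differentiate numerator and denominator separately.
  f(x) = 2·x^2 + 2·x   ⇒   f'(x) = 4·x + 2
  g(x) = 3·x + 1   ⇒   g'(x) = 3
  lim(x→∞) f'(x)/g'(x) = lim(x→∞) (4·x + 2)/(3)
  = ∞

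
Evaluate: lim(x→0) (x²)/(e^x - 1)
This is a 0/0 indeterminate form.

Apply L'Hôpital's rule: differentiate numerator and denominator separately.
  f(x) = x^2   ⇒   f'(x) = 2·x
  g(x) = e^(x) - 1   ⇒   g'(x) = e^(x)
  lim(x→0) f'(x)/g'(x) = lim(x→0) (2·x)/(e^(x))
  = 0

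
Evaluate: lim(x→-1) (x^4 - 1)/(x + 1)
This is a standard limit.

Factor or rationalize the expression:
  lim(x→-1) (x^4 - 1)/(x + 1) = -4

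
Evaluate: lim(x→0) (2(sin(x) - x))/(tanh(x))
This is a 0/0 indeterminate form.

Apply L'Hôpital's rule: differentiate numerator and denominator separately.
  f(x) = -2·x + 2·sin(x)   ⇒   f'(x) = 2·cos(x) - 2
  g(x) = tanh(x)   ⇒   g'(x) = 1 - tanh(x)^2
  lim(x→0) f'(x)/g'(x) = lim(x→0) (2·cos(x) - 2)/(1 - tanh(x)^2)
  = 0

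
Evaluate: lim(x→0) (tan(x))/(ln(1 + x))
This is a 0/0 indeterminate form.

Apply L'Hôpital's rule: differentiate numerator and denominator separately.
  f(x) = tan(x)   ⇒   f'(x) = tan(x)^2 + 1
  g(x) = ln(x + 1)   ⇒   g'(x) = 1/(x + 1)
  lim(x→0) f'(x)/g'(x) = lim(x→0) (tan(x)^2 + 1)/(1/(x + 1))
  = 1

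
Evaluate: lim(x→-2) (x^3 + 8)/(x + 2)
This is a standard limit.

Factor or rationalize the expression:
  lim(x→-2) (x^3 + 8)/(x + 2) = 12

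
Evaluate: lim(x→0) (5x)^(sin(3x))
This is an exponential indeterminate form.

For exponential indeterminate forms, take the natural log:
  Let L = lim(x→0) (5x)^(sin(3x))
  Then ln(L) = lim(x→0) [exponent × ln(base)]
  Evaluate using L'Hôpital or standard limits, then exponentiate.
  L = 1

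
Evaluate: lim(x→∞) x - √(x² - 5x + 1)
This is an ∞-∞ indeterminate form.

Combine fractions or rationalize to convert ∞-∞ to 0/0 form:
  lim(x→∞) x - √(x² - 5x + 1) = 5/2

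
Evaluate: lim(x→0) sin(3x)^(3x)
This is an exponential indeterminate form.

For exponential indeterminate forms, take the natural log:
  Let L = lim(x→0) sin(3x)^(3x)
  Then ln(L) = lim(x→0) [exponent × ln(base)]
  Evaluate using L'Hôpital or standard limits, then exponentiate.
  L = 1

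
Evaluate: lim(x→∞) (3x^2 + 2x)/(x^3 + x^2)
This is an ∞/∞ indeterminate form.

Apply L'Hôpital's rule: differentiate numerator and denominator separately.
  f(x) = 3·x^2 + 2·x   ⇒   f'(x) = 6·x + 2
  g(x) = x^3 + x^2   ⇒   g'(x) = 3·x^2 + 2·x
  lim(x→∞) f'(x)/g'(x) = lim(x→∞) (6·x + 2)/(3·x^2 + 2·x)
  = 0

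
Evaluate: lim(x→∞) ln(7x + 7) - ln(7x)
This is an ∞-∞ indeterminate form.

Combine fractions or rationalize to convert ∞-∞ to 0/0 form:
  lim(x→∞) ln(7x + 7) - ln(7x) = 0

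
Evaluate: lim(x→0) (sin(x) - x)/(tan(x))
This is a 0/0 indeterminate form.

Apply L'Hôpital's rule: differentiate numerator and denominator separately.
  f(x) = -x + sin(x)   ⇒   f'(x) = cos(x) - 1
  g(x) = tan(x)   ⇒   g'(x) = tan(x)^2 + 1
  lim(x→0) f'(x)/g'(x) = lim(x→0) (cos(x) - 1)/(tan(x)^2 + 1)
  = 0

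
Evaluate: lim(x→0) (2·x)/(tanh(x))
This is a 0/0 indeterminate form.

Apply L'Hôpital's rule: differentiate numerator and denominator separately.
  f(x) = 2·x   ⇒   f'(x) = 2
  g(x) = tanh(x)   ⇒   g'(x) = 1 - tanh(x)^2
  lim(x→0) f'(x)/g'(x) = lim(x→0) (2)/(1 - tanh(x)^2)
  = 2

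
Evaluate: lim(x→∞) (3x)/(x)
This is an ∞/∞ indeterminate form.

Apply L'Hôpital's rule: differentiate numerator and denominator separately.
  f(x) = 3·x   ⇒   f'(x) = 3
  g(x) = x   ⇒   g'(x) = 1
  lim(x→∞) f'(x)/g'(x) = lim(x→∞) (3)/(1)
  = 3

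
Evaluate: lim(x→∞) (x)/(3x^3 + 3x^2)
This is an ∞/∞ indeterminate form.

Apply L'Hôpital's rule: differentiate numerator and denominator separately.
  f(x) = x   ⇒   f'(x) = 1
  g(x) = 3·x^3 + 3·x^2   ⇒   g'(x) = 9·x^2 + 6·x
  lim(x→∞) f'(x)/g'(x) = lim(x→∞) (1)/(9·x^2 + 6·x)
  = 0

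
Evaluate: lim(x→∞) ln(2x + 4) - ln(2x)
This is an ∞-∞ indeterminate form.

Combine fractions or rationalize to convert ∞-∞ to 0/0 form:
  lim(x→∞) ln(2x + 4) - ln(2x) = 0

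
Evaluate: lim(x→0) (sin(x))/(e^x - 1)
This is a 0/0 indeterminate form.

Apply L'Hôpital's rule: differentiate numerator and denominator separately.
  f(x) = sin(x)   ⇒   f'(x) = cos(x)
  g(x) = e^(x) - 1   ⇒   g'(x) = e^(x)
  lim(x→0) f'(x)/g'(x) = lim(x→0) (cos(x))/(e^(x))
  = 1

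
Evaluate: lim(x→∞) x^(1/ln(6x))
This is an exponential indeterminate form.

For exponential indeterminate forms, take the natural log:
  Let L = lim(x→∞) x^(1/ln(6x))
  Then ln(L) = lim(x→∞) [exponent × ln(base)]
  Evaluate using L'Hôpital or standard limits, then exponentiate.
  L = e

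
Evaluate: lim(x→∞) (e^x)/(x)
This is an ∞/∞ indeterminate form.

Apply L'Hôpital's rule: differentiate numerator and denominator separately.
  f(x) = e^(x)   ⇒   f'(x) = e^(x)
  g(x) = x   ⇒   g'(x) = 1
  lim(x→∞) f'(x)/g'(x) = lim(x→∞) (e^(x))/(1)
  = ∞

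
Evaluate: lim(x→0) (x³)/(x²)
This is a 0/0 indeterminate form.

Apply L'Hôpital's rule: differentiate numerator and denominator separately.
  f(x) = x^3   ⇒   f'(x) = 3·x^2
  g(x) = x^2   ⇒   g'(x) = 2·x
  lim(x→0) f'(x)/g'(x) = lim(x→0) (3·x^2)/(2·x)
  = 0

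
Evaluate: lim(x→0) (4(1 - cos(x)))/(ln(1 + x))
This is a 0/0 indeterminate form.

Apply L'Hôpital's rule: differentiate numerator and denominator separately.
  f(x) = 4 - 4·cos(x)   ⇒   f'(x) = 4·sin(x)
  g(x) = ln(x + 1)   ⇒   g'(x) = 1/(x + 1)
  lim(x→0) f'(x)/g'(x) = lim(x→0) (4·sin(x))/(1/(x + 1))
  = 0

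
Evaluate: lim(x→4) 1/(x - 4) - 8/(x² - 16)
This is an ∞-∞ indeterminate form.

Combine fractions or rationalize to convert ∞-∞ to 0/0 form:
  lim(x→4) 1/(x - 4) - 8/(x² - 16) = 1/8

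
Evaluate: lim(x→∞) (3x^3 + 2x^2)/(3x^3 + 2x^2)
This is an ∞/∞ indeterminate form.

Apply L'Hôpital's rule: differentiate numerator and denominator separately.
  f(x) = 3·x^3 + 2·x^2   ⇒   f'(x) = 9·x^2 + 4·x
  g(x) = 3·x^3 + 2·x^2   ⇒   g'(x) = 9·x^2 + 4·x
  lim(x→∞) f'(x)/g'(x) = lim(x→∞) (9·x^2 + 4·x)/(9·x^2 + 4·x)
  = 1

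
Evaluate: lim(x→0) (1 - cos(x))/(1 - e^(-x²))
This is a 0/0 indeterminate form.

Apply L'Hôpital's rule: differentiate numerator and denominator separately.
  f(x) = 1 - cos(x)   ⇒   f'(x) = sin(x)
  g(x) = 1 - e^(-x^2)   ⇒   g'(x) = 2·x·e^(-x^2)
  lim(x→0) f'(x)/g'(x) = lim(x→0) (sin(x))/(2·x·e^(-x^2))
  = 1/2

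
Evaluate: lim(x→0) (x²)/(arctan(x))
This is a 0/0 indeterminate form.

Apply L'Hôpital's rule: differentiate numerator and denominator separately.
  f(x) = x^2   ⇒   f'(x) = 2·x
  g(x) = atan(x)   ⇒   g'(x) = 1/(x^2 + 1)
  lim(x→0) f'(x)/g'(x) = lim(x→0) (2·x)/(1/(x^2 + 1))
  = 0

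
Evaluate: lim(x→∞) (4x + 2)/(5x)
This is an ∞/∞ indeterminate form.

Apply L'Hôpital's rule: differentiate numerator and denominator separately.
  f(x) = 4·x + 2   ⇒   f'(x) = 4
  g(x) = 5·x   ⇒   g'(x) = 5
  lim(x→∞) f'(x)/g'(x) = lim(x→∞) (4)/(5)
  = 4/5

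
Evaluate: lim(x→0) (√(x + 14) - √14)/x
This is a standard limit.

Factor or rationalize the expression:
  lim(x→0) (√(x + 14) - √14)/x = sqrt(14)/28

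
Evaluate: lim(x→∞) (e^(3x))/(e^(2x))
This is an ∞/∞ indeterminate form.

Apply L'Hôpital's rule: differentiate numerator and denominator separately.
  f(x) = e^(3·x)   ⇒   f'(x) = 3·e^(3·x)
  g(x) = e^(2·x)   ⇒   g'(x) = 2·e^(2·x)
  lim(x→∞) f'(x)/g'(x) = lim(x→∞) (3·e^(3·x))/(2·e^(2·x))
  = ∞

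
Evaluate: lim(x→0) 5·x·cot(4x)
This is a 0·∞ indeterminate form.

Rewrite 0·∞ as a quotient (0/0 or ∞/∞ form), then apply L'Hôpital's rule:
  lim(x→0) 5·x·cot(4x) = 5/4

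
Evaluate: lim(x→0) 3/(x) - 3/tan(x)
This is an ∞-∞ indeterminate form.

Combine fractions or rationalize to convert ∞-∞ to 0/0 form:
  lim(x→0) 3/(x) - 3/tan(x) = 0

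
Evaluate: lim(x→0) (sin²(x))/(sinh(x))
This is a 0/0 indeterminate form.

Apply L'Hôpital's rule: differentiate numerator and denominator separately.
  f(x) = sin(x)^2   ⇒   f'(x) = 2·sin(x)·cos(x)
  g(x) = sinh(x)   ⇒   g'(x) = cosh(x)
  lim(x→0) f'(x)/g'(x) = lim(x→0) (2·sin(x)·cos(x))/(cosh(x))
  = 0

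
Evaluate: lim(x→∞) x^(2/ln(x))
This is an exponential indeterminate form.

For exponential indeterminate forms, take the natural log:
  Let L = lim(x→∞) x^(2/ln(x))
  Then ln(L) = lim(x→∞) [exponent × ln(base)]
  Evaluate using L'Hôpital or standard limits, then exponentiate.
  L = e²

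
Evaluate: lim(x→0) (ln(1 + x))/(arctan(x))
This is a 0/0 indeterminate form.

Apply L'Hôpital's rule: differentiate numerator and denominator separately.
  f(x) = ln(x + 1)   ⇒   f'(x) = 1/(x + 1)
  g(x) = atan(x)   ⇒   g'(x) = 1/(x^2 + 1)
  lim(x→0) f'(x)/g'(x) = lim(x→0) (1/(x + 1))/(1/(x^2 + 1))
  = 1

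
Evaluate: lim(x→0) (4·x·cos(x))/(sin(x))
This is a 0/0 indeterminate form.

Apply L'Hôpital's rule: differentiate numerator and denominator separately.
  f(x) = 4·x·cos(x)   ⇒   f'(x) = -4·x·sin(x) + 4·cos(x)
  g(x) = sin(x)   ⇒   g'(x) = cos(x)
  lim(x→0) f'(x)/g'(x) = lim(x→0) (-4·x·sin(x) + 4·cos(x))/(cos(x))
  = 4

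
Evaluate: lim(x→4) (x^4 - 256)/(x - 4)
This is a standard limit.

Factor or rationalize the expression:
  lim(x→4) (x^4 - 256)/(x - 4) = 256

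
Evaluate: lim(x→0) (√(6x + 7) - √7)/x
This is a standard limit.

Factor or rationalize the expression:
  lim(x→0) (√(6x + 7) - √7)/x = 3·sqrt(7)/7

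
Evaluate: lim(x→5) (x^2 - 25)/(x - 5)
This is a standard limit.

Factor or rationalize the expression:
  lim(x→5) (x^2 - 25)/(x - 5) = 10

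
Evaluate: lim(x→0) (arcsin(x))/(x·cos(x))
This is a 0/0 indeterminate form.

Apply L'Hôpital's rule: differentiate numerator and denominator separately.
  f(x) = asin(x)   ⇒   f'(x) = 1/sqrt(1 - x^2)
  g(x) = x·cos(x)   ⇒   g'(x) = -x·sin(x) + cos(x)
  lim(x→0) f'(x)/g'(x) = lim(x→0) (1/sqrt(1 - x^2))/(-x·sin(x) + cos(x))
  = 1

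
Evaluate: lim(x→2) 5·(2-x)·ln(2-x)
This is a 0·∞ indeterminate form.

Rewrite 0·∞ as a quotient (0/0 or ∞/∞ form), then apply L'Hôpital's rule:
  lim(x→2) 5·(2-x)·ln(2-x) = 0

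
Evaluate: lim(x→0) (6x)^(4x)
This is an exponential indeterminate form.

For exponential indeterminate forms, take the natural log:
  Let L = lim(x→0) (6x)^(4x)
  Then ln(L) = lim(x→0) [exponent × ln(base)]
  Evaluate using L'Hôpital or standard limits, then exponentiate.
  L = 1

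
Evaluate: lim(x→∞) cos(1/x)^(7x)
This is an exponential indeterminate form.

For exponential indeterminate forms, take the natural log:
  Let L = lim(x→∞) cos(1/x)^(7x)
  Then ln(L) = lim(x→∞) [exponent × ln(base)]
  Evaluate using L'Hôpital or standard limits, then exponentiate.
  L = 1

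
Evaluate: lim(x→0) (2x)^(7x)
This is an exponential indeterminate form.

For exponential indeterminate forms, take the natural log:
  Let L = lim(x→0) (2x)^(7x)
  Then ln(L) = lim(x→0) [exponent × ln(base)]
  Evaluate using L'Hôpital or standard limits, then exponentiate.
  L = 1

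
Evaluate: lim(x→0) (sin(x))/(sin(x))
This is a 0/0 indeterminate form.

Apply L'Hôpital's rule: differentiate numerator and denominator separately.
  f(x) = sin(x)   ⇒   f'(x) = cos(x)
  g(x) = sin(x)   ⇒   g'(x) = cos(x)
  lim(x→0) f'(x)/g'(x) = lim(x→0) (cos(x))/(cos(x))
  = 1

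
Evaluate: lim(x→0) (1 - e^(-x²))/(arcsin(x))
This is a 0/0 indeterminate form.

Apply L'Hôpital's rule: differentiate numerator and denominator separately.
  f(x) = 1 - e^(-x^2)   ⇒   f'(x) = 2·x·e^(-x^2)
  g(x) = asin(x)   ⇒   g'(x) = 1/sqrt(1 - x^2)
  lim(x→0) f'(x)/g'(x) = lim(x→0) (2·x·e^(-x^2))/(1/sqrt(1 - x^2))
  = 0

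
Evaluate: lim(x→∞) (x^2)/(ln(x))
This is an ∞/∞ indeterminate form.

Apply L'Hôpital's rule: differentiate numerator and denominator separately.
  f(x) = x^2   ⇒   f'(x) = 2·x
  g(x) = ln(x)   ⇒   g'(x) = 1/x
  lim(x→∞) f'(x)/g'(x) = lim(x→∞) (2·x)/(1/x)
  = ∞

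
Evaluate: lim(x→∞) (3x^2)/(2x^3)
This is an ∞/∞ indeterminate form.

Apply L'Hôpital's rule: differentiate numerator and denominator separately.
  f(x) = 3·x^2   ⇒   f'(x) = 6·x
  g(x) = 2·x^3   ⇒   g'(x) = 6·x^2
  lim(x→∞) f'(x)/g'(x) = lim(x→∞) (6·x)/(6·x^2)
  = 0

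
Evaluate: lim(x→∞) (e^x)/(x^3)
This is an ∞/∞ indeterminate form.

Apply L'Hôpital's rule: differentiate numerator and denominator separately.
  f(x) = e^(x)   ⇒   f'(x) = e^(x)
  g(x) = x^3   ⇒   g'(x) = 3·x^2
  lim(x→∞) f'(x)/g'(x) = lim(x→∞) (e^(x))/(3·x^2)
  = ∞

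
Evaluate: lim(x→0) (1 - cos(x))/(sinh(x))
This is a 0/0 indeterminate form.

Apply L'Hôpital's rule: differentiate numerator and denominator separately.
  f(x) = 1 - cos(x)   ⇒   f'(x) = sin(x)
  g(x) = sinh(x)   ⇒   g'(x) = cosh(x)
  lim(x→0) f'(x)/g'(x) = lim(x→0) (sin(x))/(cosh(x))
  = 0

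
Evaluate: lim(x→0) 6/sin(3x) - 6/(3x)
This is an ∞-∞ indeterminate form.

Combine fractions or rationalize to convert ∞-∞ to 0/0 form:
  lim(x→0) 6/sin(3x) - 6/(3x) = 0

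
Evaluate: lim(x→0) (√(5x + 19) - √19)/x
This is a standard limit.

Factor or rationalize the expression:
  lim(x→0) (√(5x + 19) - √19)/x = 5·sqrt(19)/38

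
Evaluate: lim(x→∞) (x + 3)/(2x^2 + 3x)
This is an ∞/∞ indeterminate form.

Apply L'Hôpital's rule: differentiate numerator and denominator separately.
  f(x) = x + 3   ⇒   f'(x) = 1
  g(x) = 2·x^2 + 3·x   ⇒   g'(x) = 4·x + 3
  lim(x→∞) f'(x)/g'(x) = lim(x→∞) (1)/(4·x + 3)
  = 0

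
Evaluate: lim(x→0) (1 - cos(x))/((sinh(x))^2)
This is a 0/0 indeterminate form.

Apply L'Hôpital's rule: differentiate numerator and denominator separately.
  f(x) = 1 - cos(x)   ⇒   f'(x) = sin(x)
  g(x) = sinh(x)^2   ⇒   g'(x) = 2·sinh(x)·cosh(x)
  lim(x→0) f'(x)/g'(x) = lim(x→0) (sin(x))/(2·sinh(x)·cosh(x))
  = 1/2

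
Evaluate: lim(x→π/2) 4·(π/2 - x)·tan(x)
This is a 0·∞ indeterminate form.

Rewrite 0·∞ as a quotient (0/0 or ∞/∞ form), then apply L'Hôpital's rule:
  lim(x→π/2) 4·(π/2 - x)·tan(x) = 4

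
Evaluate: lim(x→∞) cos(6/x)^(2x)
This is an exponential indeterminate form.

For exponential indeterminate forms, take the natural log:
  Let L = lim(x→∞) cos(6/x)^(2x)
  Then ln(L) = lim(x→∞) [exponent × ln(base)]
  Evaluate using L'Hôpital or standard limits, then exponentiate.
  L = 1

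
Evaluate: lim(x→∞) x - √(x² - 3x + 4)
This is an ∞-∞ indeterminate form.

Combine fractions or rationalize to convert ∞-∞ to 0/0 form:
  lim(x→∞) x - √(x² - 3x + 4) = 3/2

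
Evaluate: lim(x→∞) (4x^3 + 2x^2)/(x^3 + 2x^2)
This is an ∞/∞ indeterminate form.

Apply L'Hôpital's rule: differentiate numerator and denominator separately.
  f(x) = 4·x^3 + 2·x^2   ⇒   f'(x) = 12·x^2 + 4·x
  g(x) = x^3 + 2·x^2   ⇒   g'(x) = 3·x^2 + 4·x
  lim(x→∞) f'(x)/g'(x) = lim(x→∞) (12·x^2 + 4·x)/(3·x^2 + 4·x)
  = 4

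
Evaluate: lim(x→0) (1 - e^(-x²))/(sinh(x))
This is a 0/0 indeterminate form.

Apply L'Hôpital's rule: differentiate numerator and denominator separately.
  f(x) = 1 - e^(-x^2)   ⇒   f'(x) = 2·x·e^(-x^2)
  g(x) = sinh(x)   ⇒   g'(x) = cosh(x)
  lim(x→0) f'(x)/g'(x) = lim(x→0) (2·x·e^(-x^2))/(cosh(x))
  = 0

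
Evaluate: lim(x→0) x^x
This is an exponential indeterminate form.

For exponential indeterminate forms, take the natural log:
  Let L = lim(x→0) x^x
  Then ln(L) = lim(x→0) [exponent × ln(base)]
  Evaluate using L'Hôpital or standard limits, then exponentiate.
  L = 1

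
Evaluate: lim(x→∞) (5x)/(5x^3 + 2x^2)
This is an ∞/∞ indeterminate form.

Apply L'Hôpital's rule: differentiate numerator and denominator separately.
  f(x) = 5·x   ⇒   f'(x) = 5
  g(x) = 5·x^3 + 2·x^2   ⇒   g'(x) = 15·x^2 + 4·x
  lim(x→∞) f'(x)/g'(x) = lim(x→∞) (5)/(15·x^2 + 4·x)
  = 0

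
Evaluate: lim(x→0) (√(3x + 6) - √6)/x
This is a standard limit.

Factor or rationalize the expression:
  lim(x→0) (√(3x + 6) - √6)/x = sqrt(6)/4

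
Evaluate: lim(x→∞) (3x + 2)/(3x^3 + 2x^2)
This is an ∞/∞ indeterminate form.

Apply L'Hôpital's rule: differentiate numerator and denominator separately.
  f(x) = 3·x + 2   ⇒   f'(x) = 3
  g(x) = 3·x^3 + 2·x^2   ⇒   g'(x) = 9·x^2 + 4·x
  lim(x→∞) f'(x)/g'(x) = lim(x→∞) (3)/(9·x^2 + 4·x)
  = 0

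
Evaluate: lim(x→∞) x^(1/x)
This is an exponential indeterminate form.

For exponential indeterminate forms, take the natural log:
  Let L = lim(x→∞) x^(1/x)
  Then ln(L) = lim(x→∞) [exponent × ln(base)]
  Evaluate using L'Hôpital or standard limits, then exponentiate.
  L = 1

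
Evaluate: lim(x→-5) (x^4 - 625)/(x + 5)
This is a standard limit.

Factor or rationalize the expression:
  lim(x→-5) (x^4 - 625)/(x + 5) = -500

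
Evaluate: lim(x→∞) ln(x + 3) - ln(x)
This is an ∞-∞ indeterminate form.

Combine fractions or rationalize to convert ∞-∞ to 0/0 form:
  lim(x→∞) ln(x + 3) - ln(x) = 0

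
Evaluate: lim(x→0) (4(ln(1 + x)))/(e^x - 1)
This is a 0/0 indeterminate form.

Apply L'Hôpital's rule: differentiate numerator and denominator separately.
  f(x) = 4·ln(x + 1)   ⇒   f'(x) = 4/(x + 1)
  g(x) = e^(x) - 1   ⇒   g'(x) = e^(x)
  lim(x→0) f'(x)/g'(x) = lim(x→0) (4/(x + 1))/(e^(x))
  = 4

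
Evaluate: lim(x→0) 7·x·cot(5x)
This is a 0·∞ indeterminate form.

Rewrite 0·∞ as a quotient (0/0 or ∞/∞ form), then apply L'Hôpital's rule:
  lim(x→0) 7·x·cot(5x) = 7/5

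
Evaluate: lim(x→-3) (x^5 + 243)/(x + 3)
This is a standard limit.

Factor or rationalize the expression:
  lim(x→-3) (x^5 + 243)/(x + 3) = 405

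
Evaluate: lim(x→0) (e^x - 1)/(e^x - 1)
This is a 0/0 indeterminate form.

Apply L'Hôpital's rule: differentiate numerator and denominator separately.
  f(x) = e^(x) - 1   ⇒   f'(x) = e^(x)
  g(x) = e^(x) - 1   ⇒   g'(x) = e^(x)
  lim(x→0) f'(x)/g'(x) = lim(x→0) (e^(x))/(e^(x))
  = 1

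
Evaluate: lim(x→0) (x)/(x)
This is a 0/0 indeterminate form.

Apply L'Hôpital's rule: differentiate numerator and denominator separately.
  f(x) = x   ⇒   f'(x) = 1
  g(x) = x   ⇒   g'(x) = 1
  lim(x→0) f'(x)/g'(x) = lim(x→0) (1)/(1)
  = 1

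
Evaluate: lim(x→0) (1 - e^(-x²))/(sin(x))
This is a 0/0 indeterminate form.

Apply L'Hôpital's rule: differentiate numerator and denominator separately.
  f(x) = 1 - e^(-x^2)   ⇒   f'(x) = 2·x·e^(-x^2)
  g(x) = sin(x)   ⇒   g'(x) = cos(x)
  lim(x→0) f'(x)/g'(x) = lim(x→0) (2·x·e^(-x^2))/(cos(x))
  = 0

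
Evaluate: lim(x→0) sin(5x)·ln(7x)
This is a 0·∞ indeterminate form.

Rewrite 0·∞ as a quotient (0/0 or ∞/∞ form), then apply L'Hôpital's rule:
  lim(x→0) sin(5x)·ln(7x) = 0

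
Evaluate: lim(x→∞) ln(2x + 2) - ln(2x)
This is an ∞-∞ indeterminate form.

Combine fractions or rationalize to convert ∞-∞ to 0/0 form:
  lim(x→∞) ln(2x + 2) - ln(2x) = 0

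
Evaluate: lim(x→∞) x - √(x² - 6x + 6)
This is an ∞-∞ indeterminate form.

Combine fractions or rationalize to convert ∞-∞ to 0/0 form:
  lim(x→∞) x - √(x² - 6x + 6) = 3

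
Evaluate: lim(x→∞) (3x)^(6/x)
This is an exponential indeterminate form.

For exponential indeterminate forms, take the natural log:
  Let L = lim(x→∞) (3x)^(6/x)
  Then ln(L) = lim(x→∞) [exponent × ln(base)]
  Evaluate using L'Hôpital or standard limits, then exponentiate.
  L = 1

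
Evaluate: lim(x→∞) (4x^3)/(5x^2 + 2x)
This is an ∞/∞ indeterminate form.

Apply L'Hôpital's rule: differentiate numerator and denominator separately.
  f(x) = 4·x^3   ⇒   f'(x) = 12·x^2
  g(x) = 5·x^2 + 2·x   ⇒   g'(x) = 10·x + 2
  lim(x→∞) f'(x)/g'(x) = lim(x→∞) (12·x^2)/(10·x + 2)
  = ∞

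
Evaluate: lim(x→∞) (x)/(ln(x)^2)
This is an ∞/∞ indeterminate form.

Apply L'Hôpital's rule: differentiate numerator and denominator separately.
  f(x) = x   ⇒   f'(x) = 1
  g(x) = ln(x)^2   ⇒   g'(x) = 2·ln(x)/x
  lim(x→∞) f'(x)/g'(x) = lim(x→∞) (1)/(2·ln(x)/x)
  = ∞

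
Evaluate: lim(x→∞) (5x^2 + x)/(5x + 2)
This is an ∞/∞ indeterminate form.

Apply L'Hôpital's rule: differentiate numerator and denominator separately.
  f(x) = 5·x^2 + x   ⇒   f'(x) = 10·x + 1
  g(x) = 5·x + 2   ⇒   g'(x) = 5
  lim(x→∞) f'(x)/g'(x) = lim(x→∞) (10·x + 1)/(5)
  = ∞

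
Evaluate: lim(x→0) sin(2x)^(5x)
This is an exponential indeterminate form.

For exponential indeterminate forms, take the natural log:
  Let L = lim(x→0) sin(2x)^(5x)
  Then ln(L) = lim(x→0) [exponent × ln(base)]
  Evaluate using L'Hôpital or standard limits, then exponentiate.
  L = 1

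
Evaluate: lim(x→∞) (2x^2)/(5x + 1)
This is an ∞/∞ indeterminate form.

Apply L'Hôpital's rule: differentiate numerator and denominator separately.
  f(x) = 2·x^2   ⇒   f'(x) = 4·x
  g(x) = 5·x + 1   ⇒   g'(x) = 5
  lim(x→∞) f'(x)/g'(x) = lim(x→∞) (4·x)/(5)
  = ∞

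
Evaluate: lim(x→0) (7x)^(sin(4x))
This is an exponential indeterminate form.

For exponential indeterminate forms, take the natural log:
  Let L = lim(x→0) (7x)^(sin(4x))
  Then ln(L) = lim(x→0) [exponent × ln(base)]
  Evaluate using L'Hôpital or standard limits, then exponentiate.
  L = 1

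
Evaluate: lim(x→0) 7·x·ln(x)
This is a 0·∞ indeterminate form.

Rewrite 0·∞ as a quotient (0/0 or ∞/∞ form), then apply L'Hôpital's rule:
  lim(x→0) 7·x·ln(x) = 0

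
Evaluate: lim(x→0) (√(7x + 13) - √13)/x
This is a standard limit.

Factor or rationalize the expression:
  lim(x→0) (√(7x + 13) - √13)/x = 7·sqrt(13)/26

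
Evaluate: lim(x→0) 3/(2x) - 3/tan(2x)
This is an ∞-∞ indeterminate form.

Combine fractions or rationalize to convert ∞-∞ to 0/0 form:
  lim(x→0) 3/(2x) - 3/tan(2x) = 0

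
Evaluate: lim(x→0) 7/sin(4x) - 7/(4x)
This is an ∞-∞ indeterminate form.

Combine fractions or rationalize to convert ∞-∞ to 0/0 form:
  lim(x→0) 7/sin(4x) - 7/(4x) = 0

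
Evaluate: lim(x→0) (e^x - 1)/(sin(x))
This is a 0/0 indeterminate form.

Apply L'Hôpital's rule: differentiate numerator and denominator separately.
  f(x) = e^(x) - 1   ⇒   f'(x) = e^(x)
  g(x) = sin(x)   ⇒   g'(x) = cos(x)
  lim(x→0) f'(x)/g'(x) = lim(x→0) (e^(x))/(cos(x))
  = 1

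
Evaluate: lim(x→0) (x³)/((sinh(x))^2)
This is a 0/0 indeterminate form.

Apply L'Hôpital's rule: differentiate numerator and denominator separately.
  f(x) = x^3   ⇒   f'(x) = 3·x^2
  g(x) = sinh(x)^2   ⇒   g'(x) = 2·sinh(x)·cosh(x)
  lim(x→0) f'(x)/g'(x) = lim(x→0) (3·x^2)/(2·sinh(x)·cosh(x))
  = 0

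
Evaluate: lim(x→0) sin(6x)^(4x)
This is an exponential indeterminate form.

For exponential indeterminate forms, take the natural log:
  Let L = lim(x→0) sin(6x)^(4x)
  Then ln(L) = lim(x→0) [exponent × ln(base)]
  Evaluate using L'Hôpital or standard limits, then exponentiate.
  L = 1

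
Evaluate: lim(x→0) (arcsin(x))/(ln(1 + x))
This is a 0/0 indeterminate form.

Apply L'Hôpital's rule: differentiate numerator and denominator separately.
  f(x) = asin(x)   ⇒   f'(x) = 1/sqrt(1 - x^2)
  g(x) = ln(x + 1)   ⇒   g'(x) = 1/(x + 1)
  lim(x→0) f'(x)/g'(x) = lim(x→0) (1/sqrt(1 - x^2))/(1/(x + 1))
  = 1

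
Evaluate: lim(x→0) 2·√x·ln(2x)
This is a 0·∞ indeterminate form.

Rewrite 0·∞ as a quotient (0/0 or ∞/∞ form), then apply L'Hôpital's rule:
  lim(x→0) 2·√x·ln(2x) = 0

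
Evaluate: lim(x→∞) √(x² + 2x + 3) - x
This is an ∞-∞ indeterminate form.

Combine fractions or rationalize to convert ∞-∞ to 0/0 form:
  lim(x→∞) √(x² + 2x + 3) - x = 1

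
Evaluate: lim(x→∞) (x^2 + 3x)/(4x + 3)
This is an ∞/∞ indeterminate form.

Apply L'Hôpital's rule: differentiate numerator and denominator separately.
  f(x) = x^2 + 3·x   ⇒   f'(x) = 2·x + 3
  g(x) = 4·x + 3   ⇒   g'(x) = 4
  lim(x→∞) f'(x)/g'(x) = lim(x→∞) (2·x + 3)/(4)
  = ∞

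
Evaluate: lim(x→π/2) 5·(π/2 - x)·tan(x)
This is a 0·∞ indeterminate form.

Rewrite 0·∞ as a quotient (0/0 or ∞/∞ form), then apply L'Hôpital's rule:
  lim(x→π/2) 5·(π/2 - x)·tan(x) = 5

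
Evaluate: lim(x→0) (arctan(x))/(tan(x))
This is a 0/0 indeterminate form.

Apply L'Hôpital's rule: differentiate numerator and denominator separately.
  f(x) = atan(x)   ⇒   f'(x) = 1/(x^2 + 1)
  g(x) = tan(x)   ⇒   g'(x) = tan(x)^2 + 1
  lim(x→0) f'(x)/g'(x) = lim(x→0) (1/(x^2 + 1))/(tan(x)^2 + 1)
  = 1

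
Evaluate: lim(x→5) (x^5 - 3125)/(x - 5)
This is a standard limit.

Factor or rationalize the expression:
  lim(x→5) (x^5 - 3125)/(x - 5) = 3125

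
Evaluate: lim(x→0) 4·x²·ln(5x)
This is a 0·∞ indeterminate form.

Rewrite 0·∞ as a quotient (0/0 or ∞/∞ form), then apply L'Hôpital's rule:
  lim(x→0) 4·x²·ln(5x) = 0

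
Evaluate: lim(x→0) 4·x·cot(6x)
This is a 0·∞ indeterminate form.

Rewrite 0·∞ as a quotient (0/0 or ∞/∞ form), then apply L'Hôpital's rule:
  lim(x→0) 4·x·cot(6x) = 2/3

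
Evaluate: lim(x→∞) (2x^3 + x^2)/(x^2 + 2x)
This is an ∞/∞ indeterminate form.

Apply L'Hôpital's rule: differentiate numerator and denominator separately.
  f(x) = 2·x^3 + x^2   ⇒   f'(x) = 6·x^2 + 2·x
  g(x) = x^2 + 2·x   ⇒   g'(x) = 2·x + 2
  lim(x→∞) f'(x)/g'(x) = lim(x→∞) (6·x^2 + 2·x)/(2·x + 2)
  = ∞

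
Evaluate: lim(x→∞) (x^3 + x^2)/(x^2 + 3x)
This is an ∞/∞ indeterminate form.

Apply L'Hôpital's rule: differentiate numerator and denominator separately.
  f(x) = x^3 + x^2   ⇒   f'(x) = 3·x^2 + 2·x
  g(x) = x^2 + 3·x   ⇒   g'(x) = 2·x + 3
  lim(x→∞) f'(x)/g'(x) = lim(x→∞) (3·x^2 + 2·x)/(2·x + 3)
  = ∞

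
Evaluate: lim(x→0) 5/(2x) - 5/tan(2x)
This is an ∞-∞ indeterminate form.

Combine fractions or rationalize to convert ∞-∞ to 0/0 form:
  lim(x→0) 5/(2x) - 5/tan(2x) = 0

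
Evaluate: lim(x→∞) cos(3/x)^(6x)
This is an exponential indeterminate form.

For exponential indeterminate forms, take the natural log:
  Let L = lim(x→∞) cos(3/x)^(6x)
  Then ln(L) = lim(x→∞) [exponent × ln(base)]
  Evaluate using L'Hôpital or standard limits, then exponentiate.
  L = 1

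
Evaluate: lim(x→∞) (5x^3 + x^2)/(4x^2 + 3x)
This is an ∞/∞ indeterminate form.

Apply L'Hôpital's rule: differentiate numerator and denominator separately.
  f(x) = 5·x^3 + x^2   ⇒   f'(x) = 15·x^2 + 2·x
  g(x) = 4·x^2 + 3·x   ⇒   g'(x) = 8·x + 3
  lim(x→∞) f'(x)/g'(x) = lim(x→∞) (15·x^2 + 2·x)/(8·x + 3)
  = ∞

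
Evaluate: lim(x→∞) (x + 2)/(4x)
This is an ∞/∞ indeterminate form.

Apply L'Hôpital's rule: differentiate numerator and denominator separately.
  f(x) = x + 2   ⇒   f'(x) = 1
  g(x) = 4·x   ⇒   g'(x) = 4
  lim(x→∞) f'(x)/g'(x) = lim(x→∞) (1)/(4)
  = 1/4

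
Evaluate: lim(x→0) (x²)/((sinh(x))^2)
This is a 0/0 indeterminate form.

Apply L'Hôpital's rule: differentiate numerator and denominator separately.
  f(x) = x^2   ⇒   f'(x) = 2·x
  g(x) = sinh(x)^2   ⇒   g'(x) = 2·sinh(x)·cosh(x)
  lim(x→0) f'(x)/g'(x) = lim(x→0) (2·x)/(2·sinh(x)·cosh(x))
  = 1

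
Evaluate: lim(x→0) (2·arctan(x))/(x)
This is a 0/0 indeterminate form.

Apply L'Hôpital's rule: differentiate numerator and denominator separately.
  f(x) = 2·atan(x)   ⇒   f'(x) = 2/(x^2 + 1)
  g(x) = x   ⇒   g'(x) = 1
  lim(x→0) f'(x)/g'(x) = lim(x→0) (2/(x^2 + 1))/(1)
  = 2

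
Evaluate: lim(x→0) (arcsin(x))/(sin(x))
This is a 0/0 indeterminate form.

Apply L'Hôpital's rule: differentiate numerator and denominator separately.
  f(x) = asin(x)   ⇒   f'(x) = 1/sqrt(1 - x^2)
  g(x) = sin(x)   ⇒   g'(x) = cos(x)
  lim(x→0) f'(x)/g'(x) = lim(x→0) (1/sqrt(1 - x^2))/(cos(x))
  = 1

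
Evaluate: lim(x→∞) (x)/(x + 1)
This is an ∞/∞ indeterminate form.

Apply L'Hôpital's rule: differentiate numerator and denominator separately.
  f(x) = x   ⇒   f'(x) = 1
  g(x) = x + 1   ⇒   g'(x) = 1
  lim(x→∞) f'(x)/g'(x) = lim(x→∞) (1)/(1)
  = 1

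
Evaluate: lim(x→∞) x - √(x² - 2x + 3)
This is an ∞-∞ indeterminate form.

Combine fractions or rationalize to convert ∞-∞ to 0/0 form:
  lim(x→∞) x - √(x² - 2x + 3) = 1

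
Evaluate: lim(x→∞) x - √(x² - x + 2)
This is an ∞-∞ indeterminate form.

Combine fractions or rationalize to convert ∞-∞ to 0/0 form:
  lim(x→∞) x - √(x² - x + 2) = 1/2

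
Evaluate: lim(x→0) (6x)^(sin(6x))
This is an exponential indeterminate form.

For exponential indeterminate forms, take the natural log:
  Let L = lim(x→0) (6x)^(sin(6x))
  Then ln(L) = lim(x→0) [exponent × ln(base)]
  Evaluate using L'Hôpital or standard limits, then exponentiate.
  L = 1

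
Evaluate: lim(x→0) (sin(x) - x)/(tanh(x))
This is a 0/0 indeterminate form.

Apply L'Hôpital's rule: differentiate numerator and denominator separately.
  f(x) = -x + sin(x)   ⇒   f'(x) = cos(x) - 1
  g(x) = tanh(x)   ⇒   g'(x) = 1 - tanh(x)^2
  lim(x→0) f'(x)/g'(x) = lim(x→0) (cos(x) - 1)/(1 - tanh(x)^2)
  = 0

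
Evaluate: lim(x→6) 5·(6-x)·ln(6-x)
This is a 0·∞ indeterminate form.

Rewrite 0·∞ as a quotient (0/0 or ∞/∞ form), then apply L'Hôpital's rule:
  lim(x→6) 5·(6-x)·ln(6-x) = 0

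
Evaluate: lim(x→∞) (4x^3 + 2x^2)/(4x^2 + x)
This is an ∞/∞ indeterminate form.

Apply L'Hôpital's rule: differentiate numerator and denominator separately.
  f(x) = 4·x^3 + 2·x^2   ⇒   f'(x) = 12·x^2 + 4·x
  g(x) = 4·x^2 + x   ⇒   g'(x) = 8·x + 1
  lim(x→∞) f'(x)/g'(x) = lim(x→∞) (12·x^2 + 4·x)/(8·x + 1)
  = ∞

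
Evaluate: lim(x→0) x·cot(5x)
This is a 0·∞ indeterminate form.

Rewrite 0·∞ as a quotient (0/0 or ∞/∞ form), then apply L'Hôpital's rule:
  lim(x→0) x·cot(5x) = 1/5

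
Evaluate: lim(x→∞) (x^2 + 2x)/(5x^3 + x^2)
This is an ∞/∞ indeterminate form.

Apply L'Hôpital's rule: differentiate numerator and denominator separately.
  f(x) = x^2 + 2·x   ⇒   f'(x) = 2·x + 2
  g(x) = 5·x^3 + x^2   ⇒   g'(x) = 15·x^2 + 2·x
  lim(x→∞) f'(x)/g'(x) = lim(x→∞) (2·x + 2)/(15·x^2 + 2·x)
  = 0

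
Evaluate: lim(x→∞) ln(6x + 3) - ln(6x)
This is an ∞-∞ indeterminate form.

Combine fractions or rationalize to convert ∞-∞ to 0/0 form:
  lim(x→∞) ln(6x + 3) - ln(6x) = 0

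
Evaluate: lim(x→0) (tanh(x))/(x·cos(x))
This is a 0/0 indeterminate form.

Apply L'Hôpital's rule: differentiate numerator and denominator separately.
  f(x) = tanh(x)   ⇒   f'(x) = 1 - tanh(x)^2
  g(x) = x·cos(x)   ⇒   g'(x) = -x·sin(x) + cos(x)
  lim(x→0) f'(x)/g'(x) = lim(x→0) (1 - tanh(x)^2)/(-x·sin(x) + cos(x))
  = 1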